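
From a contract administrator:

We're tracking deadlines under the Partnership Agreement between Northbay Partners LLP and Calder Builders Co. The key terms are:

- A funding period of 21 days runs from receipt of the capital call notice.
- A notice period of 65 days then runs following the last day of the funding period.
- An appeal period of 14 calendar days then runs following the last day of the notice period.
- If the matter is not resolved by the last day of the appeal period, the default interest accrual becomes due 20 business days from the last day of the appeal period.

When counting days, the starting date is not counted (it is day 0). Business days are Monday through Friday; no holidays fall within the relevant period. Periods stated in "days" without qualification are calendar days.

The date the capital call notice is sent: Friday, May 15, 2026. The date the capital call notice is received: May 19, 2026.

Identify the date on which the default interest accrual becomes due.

Sep 24, 2026

The last day of the funding period: May 19, 2026 + 21 days = Jun 9, 2026.
Adding 65 calendar days to Jun 9, 2026 gives Aug 13, 2026, which is the last day of the notice period.
The last day of the appeal period: 14 calendar days after Aug 13, 2026 is Aug 27, 2026.
The date on which the default interest accrual becomes due: counting 20 business days from Thursday, Aug 27, 2026 (Aug 28, Aug 31, Sep 1, Sep 2, …, Sep 22, Sep 23, Sep 24, skipping weekends) reaches Thursday, Sep 24, 2026.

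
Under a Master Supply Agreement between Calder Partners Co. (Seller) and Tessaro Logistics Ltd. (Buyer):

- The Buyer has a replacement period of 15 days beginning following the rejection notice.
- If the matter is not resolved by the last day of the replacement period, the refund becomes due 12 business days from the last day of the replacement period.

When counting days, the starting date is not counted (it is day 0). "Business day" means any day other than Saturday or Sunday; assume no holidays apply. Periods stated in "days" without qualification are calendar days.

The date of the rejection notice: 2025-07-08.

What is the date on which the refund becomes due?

2025-08-08

Adding 15 calendar days to 2025-07-08 gives 2025-07-23, which is the last day of the replacement period.
From Wednesday, 2025-07-23, 12 business days (Jul 24, Jul 25, Jul 28, Jul 29, …, Aug 6, Aug 7, Aug 8, skipping weekends) brings us to Friday, 2025-08-08, which is the date on which the refund becomes due.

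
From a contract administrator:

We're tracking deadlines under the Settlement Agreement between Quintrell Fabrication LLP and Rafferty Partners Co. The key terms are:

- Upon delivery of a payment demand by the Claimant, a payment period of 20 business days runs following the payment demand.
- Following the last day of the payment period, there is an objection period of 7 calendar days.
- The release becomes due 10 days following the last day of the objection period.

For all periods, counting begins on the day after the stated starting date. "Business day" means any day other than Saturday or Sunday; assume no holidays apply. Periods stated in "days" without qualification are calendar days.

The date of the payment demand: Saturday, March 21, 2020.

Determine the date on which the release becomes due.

From Saturday, March 21, 2020, 20 business days (Mar 23, Mar 24, Mar 25, Mar 26, …, Apr 15, Apr 16, Apr 17, skipping weekends) brings us to Friday, April 17, 2020, which is the last day of the payment period.
Adding 7 calendar days to April 17, 2020 gives April 24, 2020, which is the last day of the objection period.
The date on which the release becomes due: 10 calendar days after April 24, 2020 is May 4, 2020.

May 4, 2020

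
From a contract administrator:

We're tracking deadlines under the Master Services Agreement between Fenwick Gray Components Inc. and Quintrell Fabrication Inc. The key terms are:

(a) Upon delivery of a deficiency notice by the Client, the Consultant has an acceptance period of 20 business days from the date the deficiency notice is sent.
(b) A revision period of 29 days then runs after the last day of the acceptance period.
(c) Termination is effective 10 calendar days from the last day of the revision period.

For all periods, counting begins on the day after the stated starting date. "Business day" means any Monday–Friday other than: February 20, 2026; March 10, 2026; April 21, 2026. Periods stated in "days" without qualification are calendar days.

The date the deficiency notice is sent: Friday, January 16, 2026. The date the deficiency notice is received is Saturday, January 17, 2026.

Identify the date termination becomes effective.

March 24, 2026

The last day of the acceptance period: counting 20 business days from Friday, January 16, 2026 (Jan 19, Jan 20, Jan 21, Jan 22, …, Feb 11, Feb 12, Feb 13, skipping weekends) reaches Friday, February 13, 2026.
The last day of the revision period: February 13, 2026 + 29 days = March 14, 2026.
The date termination becomes effective: March 14, 2026 + 10 days = March 24, 2026.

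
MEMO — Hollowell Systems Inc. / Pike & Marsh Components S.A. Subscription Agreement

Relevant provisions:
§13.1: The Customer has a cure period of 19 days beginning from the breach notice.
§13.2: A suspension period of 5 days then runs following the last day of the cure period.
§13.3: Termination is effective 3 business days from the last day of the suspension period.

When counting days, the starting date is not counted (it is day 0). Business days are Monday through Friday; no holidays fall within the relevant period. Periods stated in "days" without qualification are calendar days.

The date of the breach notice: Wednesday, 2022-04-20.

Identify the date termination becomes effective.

2022-05-18

The last day of the cure period: 2022-04-20 + 19 days = 2022-05-09.
The last day of the suspension period: 5 calendar days after 2022-05-09 is 2022-05-14.
From Saturday, 2022-05-14, 3 business days (May 16, May 17, May 18, skipping weekends) brings us to Wednesday, 2022-05-18, which is the date termination becomes effective.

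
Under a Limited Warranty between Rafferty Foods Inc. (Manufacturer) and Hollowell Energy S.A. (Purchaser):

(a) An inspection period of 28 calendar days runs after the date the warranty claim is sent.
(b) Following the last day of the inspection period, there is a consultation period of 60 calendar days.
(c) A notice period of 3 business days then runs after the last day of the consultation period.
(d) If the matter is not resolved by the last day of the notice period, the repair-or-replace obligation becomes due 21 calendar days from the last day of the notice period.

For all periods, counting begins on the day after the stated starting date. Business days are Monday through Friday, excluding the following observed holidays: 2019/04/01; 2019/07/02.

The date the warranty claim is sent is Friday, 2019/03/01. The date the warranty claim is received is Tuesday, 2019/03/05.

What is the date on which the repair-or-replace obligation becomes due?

The last day of the inspection period: 28 calendar days after 2019/03/01 is 2019/03/29.
Adding 60 calendar days to 2019/03/29 gives 2019/05/28, which is the last day of the consultation period.
From Tuesday, 2019/05/28, 3 business days (May 29, May 30, May 31, skipping weekends) brings us to Friday, 2019/05/31, which is the last day of the notice period.
The date on which the repair-or-replace obligation becomes due: 21 calendar days after 2019/05/31 is 2019/06/21.

2019/06/21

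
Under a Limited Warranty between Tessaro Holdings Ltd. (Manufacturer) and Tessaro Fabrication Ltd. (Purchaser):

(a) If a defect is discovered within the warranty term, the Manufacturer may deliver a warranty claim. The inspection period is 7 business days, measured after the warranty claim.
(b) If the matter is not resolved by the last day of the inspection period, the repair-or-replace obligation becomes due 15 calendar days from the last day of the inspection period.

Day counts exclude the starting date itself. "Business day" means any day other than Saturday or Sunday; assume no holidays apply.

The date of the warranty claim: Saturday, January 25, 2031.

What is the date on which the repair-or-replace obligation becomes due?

February 19, 2031

The last day of the inspection period: counting 7 business days from Saturday, January 25, 2031 (Jan 27, Jan 28, Jan 29, Jan 30, Jan 31, Feb 3, Feb 4, skipping weekends) reaches Tuesday, February 4, 2031.
Adding 15 calendar days to February 4, 2031 gives February 19, 2031, which is the date on which the repair-or-replace obligation becomes due.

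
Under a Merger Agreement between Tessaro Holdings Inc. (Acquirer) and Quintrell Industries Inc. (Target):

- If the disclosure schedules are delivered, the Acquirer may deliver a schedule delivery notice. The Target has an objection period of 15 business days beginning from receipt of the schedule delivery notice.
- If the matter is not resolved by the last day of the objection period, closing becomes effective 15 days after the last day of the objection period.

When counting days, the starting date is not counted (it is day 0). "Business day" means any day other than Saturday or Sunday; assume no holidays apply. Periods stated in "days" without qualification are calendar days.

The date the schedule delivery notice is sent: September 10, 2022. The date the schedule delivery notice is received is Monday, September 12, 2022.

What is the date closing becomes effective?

October 18, 2022

The last day of the objection period: 15 business days after Monday, September 12, 2022, skipping weekends — Sep 13, Sep 14, Sep 15, Sep 16, …, Sep 29, Sep 30, Oct 3 — lands on Monday, October 3, 2022.
Adding 15 calendar days to October 3, 2022 gives October 18, 2022, which is the date closing becomes effective.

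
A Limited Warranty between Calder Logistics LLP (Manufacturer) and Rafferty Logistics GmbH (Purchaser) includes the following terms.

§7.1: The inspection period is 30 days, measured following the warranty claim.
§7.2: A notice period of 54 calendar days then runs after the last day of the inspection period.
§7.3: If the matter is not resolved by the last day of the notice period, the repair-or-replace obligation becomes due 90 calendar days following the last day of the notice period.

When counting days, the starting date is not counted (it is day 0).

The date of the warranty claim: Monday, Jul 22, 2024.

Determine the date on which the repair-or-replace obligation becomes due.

The last day of the inspection period: 30 calendar days after Jul 22, 2024 is Aug 21, 2024.
The last day of the notice period: Aug 21, 2024 + 54 days = Oct 14, 2024.
Adding 90 calendar days to Oct 14, 2024 gives Jan 12, 2025, which is the date on which the repair-or-replace obligation becomes due.

Jan 12, 2025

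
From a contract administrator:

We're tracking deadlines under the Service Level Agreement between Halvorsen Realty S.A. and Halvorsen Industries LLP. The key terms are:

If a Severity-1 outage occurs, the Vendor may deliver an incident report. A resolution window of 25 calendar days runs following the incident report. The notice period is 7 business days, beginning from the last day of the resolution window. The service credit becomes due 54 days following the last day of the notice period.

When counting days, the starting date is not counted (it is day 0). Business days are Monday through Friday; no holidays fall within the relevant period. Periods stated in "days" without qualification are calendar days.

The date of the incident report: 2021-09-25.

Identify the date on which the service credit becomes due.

2021-12-22

Adding 25 calendar days to 2021-09-25 gives 2021-10-20, which is the last day of the resolution window.
The last day of the notice period: counting 7 business days from Wednesday, 2021-10-20 (Oct 21, Oct 22, Oct 25, Oct 26, Oct 27, Oct 28, Oct 29, skipping weekends) reaches Friday, 2021-10-29.
The date on which the service credit becomes due: 54 calendar days after 2021-10-29 is 2021-12-22.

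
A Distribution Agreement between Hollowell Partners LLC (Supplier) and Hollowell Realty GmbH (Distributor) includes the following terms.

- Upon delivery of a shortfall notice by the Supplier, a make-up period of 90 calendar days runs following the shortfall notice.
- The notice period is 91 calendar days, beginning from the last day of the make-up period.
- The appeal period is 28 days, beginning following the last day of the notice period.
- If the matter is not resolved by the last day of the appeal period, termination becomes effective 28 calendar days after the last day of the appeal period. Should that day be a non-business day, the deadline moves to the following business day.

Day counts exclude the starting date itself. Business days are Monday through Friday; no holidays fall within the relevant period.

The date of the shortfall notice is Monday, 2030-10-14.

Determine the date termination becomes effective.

2031-06-09

The last day of the make-up period: 90 calendar days after 2030-10-14 is 2031-01-12.
The last day of the notice period: 2031-01-12 + 91 days = 2031-04-13.
Adding 28 calendar days to 2031-04-13 gives 2031-05-11, which is the last day of the appeal period.
Adding 28 calendar days to 2031-05-11 gives 2031-06-08, which is the date termination becomes effective. That falls on a Sunday, so it rolls to the next business day, Monday, 2031-06-09.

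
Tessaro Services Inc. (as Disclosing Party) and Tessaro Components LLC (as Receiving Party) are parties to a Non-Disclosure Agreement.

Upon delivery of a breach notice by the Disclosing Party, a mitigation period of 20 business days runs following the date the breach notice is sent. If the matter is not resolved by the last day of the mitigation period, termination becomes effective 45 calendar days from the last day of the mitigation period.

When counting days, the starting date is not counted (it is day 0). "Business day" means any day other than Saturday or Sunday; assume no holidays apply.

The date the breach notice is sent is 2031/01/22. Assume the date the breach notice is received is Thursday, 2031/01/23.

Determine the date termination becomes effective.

From Wednesday, 2031/01/22, 20 business days (Jan 23, Jan 24, Jan 27, Jan 28, …, Feb 17, Feb 18, Feb 19, skipping weekends) brings us to Wednesday, 2031/02/19, which is the last day of the mitigation period.
The date termination becomes effective: 2031/02/19 + 45 days = 2031/04/05.

2031/04/05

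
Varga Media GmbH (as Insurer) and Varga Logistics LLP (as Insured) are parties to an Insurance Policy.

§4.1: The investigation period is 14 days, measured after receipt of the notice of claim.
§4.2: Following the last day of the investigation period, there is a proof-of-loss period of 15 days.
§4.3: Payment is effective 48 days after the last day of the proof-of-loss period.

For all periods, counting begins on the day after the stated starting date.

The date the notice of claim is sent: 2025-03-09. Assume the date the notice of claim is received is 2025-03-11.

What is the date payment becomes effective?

2025-05-27

The last day of the investigation period: 14 calendar days after 2025-03-11 is 2025-03-25.
Adding 15 calendar days to 2025-03-25 gives 2025-04-09, which is the last day of the proof-of-loss period.
The date payment becomes effective: 2025-04-09 + 48 days = 2025-05-27.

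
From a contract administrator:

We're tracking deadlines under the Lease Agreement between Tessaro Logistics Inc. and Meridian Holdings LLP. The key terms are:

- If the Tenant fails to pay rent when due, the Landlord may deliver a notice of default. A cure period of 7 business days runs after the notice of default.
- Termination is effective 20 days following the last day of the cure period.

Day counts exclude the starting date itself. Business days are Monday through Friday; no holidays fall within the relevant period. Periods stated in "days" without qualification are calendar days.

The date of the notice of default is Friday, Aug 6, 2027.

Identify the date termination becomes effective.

Sep 6, 2027

From Friday, Aug 6, 2027, 7 business days (Aug 9, Aug 10, Aug 11, Aug 12, Aug 13, Aug 16, Aug 17, skipping weekends) brings us to Tuesday, Aug 17, 2027, which is the last day of the cure period.
Adding 20 calendar days to Aug 17, 2027 gives Sep 6, 2027, which is the date termination becomes effective.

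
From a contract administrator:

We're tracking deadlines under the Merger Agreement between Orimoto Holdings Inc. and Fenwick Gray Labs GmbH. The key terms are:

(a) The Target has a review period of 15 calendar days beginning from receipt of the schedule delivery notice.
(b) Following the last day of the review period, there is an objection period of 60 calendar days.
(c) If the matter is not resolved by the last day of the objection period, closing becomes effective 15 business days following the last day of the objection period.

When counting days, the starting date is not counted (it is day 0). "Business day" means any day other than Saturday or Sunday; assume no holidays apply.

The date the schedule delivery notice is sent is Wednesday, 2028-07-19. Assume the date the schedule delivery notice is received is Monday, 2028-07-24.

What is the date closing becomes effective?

The last day of the review period: 2028-07-24 + 15 days = 2028-08-08.
Adding 60 calendar days to 2028-08-08 gives 2028-10-07, which is the last day of the objection period.
The date closing becomes effective: counting 15 business days from Saturday, 2028-10-07 (Oct 9, Oct 10, Oct 11, Oct 12, …, Oct 25, Oct 26, Oct 27, skipping weekends) reaches Friday, 2028-10-27.

2028-10-27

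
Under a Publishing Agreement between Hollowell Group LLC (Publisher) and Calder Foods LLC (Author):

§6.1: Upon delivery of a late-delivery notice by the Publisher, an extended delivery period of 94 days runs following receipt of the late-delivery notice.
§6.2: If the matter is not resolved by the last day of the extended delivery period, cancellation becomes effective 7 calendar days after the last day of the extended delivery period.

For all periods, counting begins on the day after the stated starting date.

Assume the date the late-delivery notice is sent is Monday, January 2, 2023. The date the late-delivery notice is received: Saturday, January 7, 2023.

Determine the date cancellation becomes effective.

The last day of the extended delivery period: January 7, 2023 + 94 days = April 11, 2023.
The date cancellation becomes effective: April 11, 2023 + 7 days = April 18, 2023.

April 18, 2023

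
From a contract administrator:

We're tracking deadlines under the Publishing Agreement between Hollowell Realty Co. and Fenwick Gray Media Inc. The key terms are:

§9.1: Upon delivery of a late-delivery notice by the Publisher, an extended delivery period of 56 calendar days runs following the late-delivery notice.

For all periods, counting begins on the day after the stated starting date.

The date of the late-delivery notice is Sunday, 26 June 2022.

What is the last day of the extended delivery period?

21 August 2022

Adding 56 calendar days to 26 June 2022 gives 21 August 2022, which is the last day of the extended delivery period.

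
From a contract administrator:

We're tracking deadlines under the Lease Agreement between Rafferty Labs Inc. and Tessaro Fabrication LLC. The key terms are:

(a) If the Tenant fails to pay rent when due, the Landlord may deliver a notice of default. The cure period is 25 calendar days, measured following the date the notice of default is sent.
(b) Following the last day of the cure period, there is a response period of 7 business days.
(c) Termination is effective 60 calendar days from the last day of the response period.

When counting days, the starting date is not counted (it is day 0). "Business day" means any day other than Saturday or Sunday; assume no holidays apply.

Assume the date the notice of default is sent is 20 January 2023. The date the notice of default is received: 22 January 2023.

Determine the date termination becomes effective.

The last day of the cure period: 25 calendar days after 20 January 2023 is 14 February 2023.
The last day of the response period: counting 7 business days from Tuesday, 14 February 2023 (Feb 15, Feb 16, Feb 17, Feb 20, Feb 21, Feb 22, Feb 23, skipping weekends) reaches Thursday, 23 February 2023.
The date termination becomes effective: 23 February 2023 + 60 days = 24 April 2023.

24 April 2023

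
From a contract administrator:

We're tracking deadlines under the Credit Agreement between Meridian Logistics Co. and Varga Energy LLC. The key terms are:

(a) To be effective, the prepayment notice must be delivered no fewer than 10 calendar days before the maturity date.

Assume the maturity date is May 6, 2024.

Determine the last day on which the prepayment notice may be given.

April 26, 2024

Counting back 10 calendar days from May 6, 2024 gives April 26, 2024.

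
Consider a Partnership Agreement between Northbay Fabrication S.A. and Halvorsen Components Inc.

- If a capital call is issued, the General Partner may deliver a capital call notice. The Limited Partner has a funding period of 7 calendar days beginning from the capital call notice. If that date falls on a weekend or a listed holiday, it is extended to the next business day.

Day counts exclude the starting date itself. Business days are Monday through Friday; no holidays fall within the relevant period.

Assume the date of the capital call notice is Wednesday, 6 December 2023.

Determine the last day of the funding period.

13 December 2023

The last day of the funding period: 7 calendar days after 6 December 2023 is 13 December 2023. 13 December 2023 is a Wednesday, so no roll-forward applies.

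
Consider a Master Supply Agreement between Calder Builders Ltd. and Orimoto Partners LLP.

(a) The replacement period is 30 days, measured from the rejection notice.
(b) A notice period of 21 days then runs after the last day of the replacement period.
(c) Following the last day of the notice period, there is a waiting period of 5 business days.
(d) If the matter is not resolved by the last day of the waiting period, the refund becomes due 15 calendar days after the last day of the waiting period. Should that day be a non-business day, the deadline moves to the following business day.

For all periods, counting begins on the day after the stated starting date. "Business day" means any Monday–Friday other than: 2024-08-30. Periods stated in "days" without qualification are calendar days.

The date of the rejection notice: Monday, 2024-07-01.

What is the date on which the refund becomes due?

The last day of the replacement period: 30 calendar days after 2024-07-01 is 2024-07-31.
Adding 21 calendar days to 2024-07-31 gives 2024-08-21, which is the last day of the notice period.
The last day of the waiting period: counting 5 business days from Wednesday, 2024-08-21 (Aug 22, Aug 23, Aug 26, Aug 27, Aug 28, skipping weekends) reaches Wednesday, 2024-08-28.
The date on which the refund becomes due: 2024-08-28 + 15 days = 2024-09-12. 2024-09-12 is a Thursday and is not a listed holiday, so no roll-forward applies.

2024-09-12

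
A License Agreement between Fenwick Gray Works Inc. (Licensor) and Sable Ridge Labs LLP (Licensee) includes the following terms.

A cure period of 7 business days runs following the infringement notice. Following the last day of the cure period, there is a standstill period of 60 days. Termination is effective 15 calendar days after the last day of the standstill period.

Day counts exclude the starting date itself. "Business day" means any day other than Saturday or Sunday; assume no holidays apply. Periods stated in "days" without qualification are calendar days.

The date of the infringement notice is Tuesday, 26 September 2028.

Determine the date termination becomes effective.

19 December 2028

The last day of the cure period: counting 7 business days from Tuesday, 26 September 2028 (Sep 27, Sep 28, Sep 29, Oct 2, Oct 3, Oct 4, Oct 5, skipping weekends) reaches Thursday, 5 October 2028.
The last day of the standstill period: 5 October 2028 + 60 days = 4 December 2028.
The date termination becomes effective: 15 calendar days after 4 December 2028 is 19 December 2028.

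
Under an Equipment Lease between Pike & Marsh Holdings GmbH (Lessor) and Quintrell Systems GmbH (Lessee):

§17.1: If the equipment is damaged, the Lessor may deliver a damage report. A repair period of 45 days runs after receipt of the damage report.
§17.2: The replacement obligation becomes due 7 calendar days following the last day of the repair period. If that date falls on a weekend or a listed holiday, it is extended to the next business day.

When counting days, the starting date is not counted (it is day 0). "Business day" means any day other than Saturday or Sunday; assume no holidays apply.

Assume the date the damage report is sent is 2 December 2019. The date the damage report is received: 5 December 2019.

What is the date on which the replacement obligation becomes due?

Adding 45 calendar days to 5 December 2019 gives 19 January 2020, which is the last day of the repair period.
The date on which the replacement obligation becomes due: 7 calendar days after 19 January 2020 is 26 January 2020. That falls on a Sunday, so it rolls to the next business day, Monday, 27 January 2020.

27 January 2020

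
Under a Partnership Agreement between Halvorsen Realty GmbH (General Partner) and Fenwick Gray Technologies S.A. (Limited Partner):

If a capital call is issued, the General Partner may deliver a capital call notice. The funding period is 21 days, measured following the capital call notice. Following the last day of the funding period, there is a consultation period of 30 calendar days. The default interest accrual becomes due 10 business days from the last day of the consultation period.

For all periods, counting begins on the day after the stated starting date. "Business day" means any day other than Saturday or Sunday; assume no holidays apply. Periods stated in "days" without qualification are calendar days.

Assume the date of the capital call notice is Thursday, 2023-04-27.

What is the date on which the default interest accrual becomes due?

Adding 21 calendar days to 2023-04-27 gives 2023-05-18, which is the last day of the funding period.
The last day of the consultation period: 30 calendar days after 2023-05-18 is 2023-06-17.
The date on which the default interest accrual becomes due: 10 business days after Saturday, 2023-06-17, skipping weekends — Jun 19, Jun 20, Jun 21, Jun 22, Jun 23, Jun 26, Jun 27, Jun 28, Jun 29, Jun 30 — lands on Friday, 2023-06-30.

2023-06-30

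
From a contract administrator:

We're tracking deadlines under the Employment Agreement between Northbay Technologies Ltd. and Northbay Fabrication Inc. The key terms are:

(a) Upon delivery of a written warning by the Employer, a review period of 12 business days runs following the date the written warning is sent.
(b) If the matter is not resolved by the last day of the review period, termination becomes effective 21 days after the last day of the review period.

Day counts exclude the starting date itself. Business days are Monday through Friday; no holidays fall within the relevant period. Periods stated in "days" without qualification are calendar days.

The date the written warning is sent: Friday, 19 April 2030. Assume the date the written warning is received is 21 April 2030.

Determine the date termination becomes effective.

From Friday, 19 April 2030, 12 business days (Apr 22, Apr 23, Apr 24, Apr 25, …, May 3, May 6, May 7, skipping weekends) brings us to Tuesday, 7 May 2030, which is the last day of the review period.
Adding 21 calendar days to 7 May 2030 gives 28 May 2030, which is the date termination becomes effective.

28 May 2030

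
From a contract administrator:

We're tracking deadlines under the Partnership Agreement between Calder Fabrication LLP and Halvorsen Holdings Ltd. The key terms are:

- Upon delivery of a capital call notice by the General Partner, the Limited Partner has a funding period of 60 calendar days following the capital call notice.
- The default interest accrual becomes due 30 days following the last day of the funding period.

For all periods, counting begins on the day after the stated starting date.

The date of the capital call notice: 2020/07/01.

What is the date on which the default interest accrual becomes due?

2020/09/29

The last day of the funding period: 60 calendar days after 2020/07/01 is 2020/08/30.
The date on which the default interest accrual becomes due: 30 calendar days after 2020/08/30 is 2020/09/29.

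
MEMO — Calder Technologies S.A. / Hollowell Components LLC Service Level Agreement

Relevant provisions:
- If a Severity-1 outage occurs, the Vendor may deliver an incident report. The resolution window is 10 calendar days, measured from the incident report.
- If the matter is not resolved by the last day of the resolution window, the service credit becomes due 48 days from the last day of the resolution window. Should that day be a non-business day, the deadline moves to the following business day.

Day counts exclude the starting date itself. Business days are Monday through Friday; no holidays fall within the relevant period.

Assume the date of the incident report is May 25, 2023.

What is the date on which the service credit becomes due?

July 24, 2023

The last day of the resolution window: May 25, 2023 + 10 days = June 4, 2023.
Adding 48 calendar days to June 4, 2023 gives July 22, 2023, which is the date on which the service credit becomes due. That falls on a Saturday, so it rolls to the next business day, Monday, July 24, 2023.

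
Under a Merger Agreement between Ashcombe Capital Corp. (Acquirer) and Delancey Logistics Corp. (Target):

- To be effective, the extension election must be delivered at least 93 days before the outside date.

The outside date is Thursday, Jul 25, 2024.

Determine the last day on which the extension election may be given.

Apr 23, 2024

Counting back 93 calendar days from Jul 25, 2024 gives Apr 23, 2024.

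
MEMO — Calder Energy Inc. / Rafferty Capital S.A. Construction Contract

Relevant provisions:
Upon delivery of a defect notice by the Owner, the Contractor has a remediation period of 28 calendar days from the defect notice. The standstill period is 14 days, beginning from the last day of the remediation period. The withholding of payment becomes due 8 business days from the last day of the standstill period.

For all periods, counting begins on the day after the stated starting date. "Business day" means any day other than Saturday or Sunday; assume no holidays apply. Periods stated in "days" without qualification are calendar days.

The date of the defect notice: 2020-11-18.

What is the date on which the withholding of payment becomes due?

The last day of the remediation period: 28 calendar days after 2020-11-18 is 2020-12-16.
Adding 14 calendar days to 2020-12-16 gives 2020-12-30, which is the last day of the standstill period.
From Wednesday, 2020-12-30, 8 business days (Dec 31, Jan 1, Jan 4, Jan 5, Jan 6, Jan 7, Jan 8, Jan 11, skipping weekends) brings us to Monday, 2021-01-11, which is the date on which the withholding of payment becomes due.

2021-01-11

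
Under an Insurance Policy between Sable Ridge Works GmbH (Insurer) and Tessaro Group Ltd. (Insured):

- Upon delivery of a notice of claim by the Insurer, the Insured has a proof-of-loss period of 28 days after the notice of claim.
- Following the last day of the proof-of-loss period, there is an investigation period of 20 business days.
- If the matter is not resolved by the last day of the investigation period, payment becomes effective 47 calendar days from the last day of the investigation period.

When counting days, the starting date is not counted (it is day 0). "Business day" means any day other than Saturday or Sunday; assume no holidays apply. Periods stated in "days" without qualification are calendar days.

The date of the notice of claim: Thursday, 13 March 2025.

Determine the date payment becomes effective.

The last day of the proof-of-loss period: 13 March 2025 + 28 days = 10 April 2025.
From Thursday, 10 April 2025, 20 business days (Apr 11, Apr 14, Apr 15, Apr 16, …, May 6, May 7, May 8, skipping weekends) brings us to Thursday, 8 May 2025, which is the last day of the investigation period.
Adding 47 calendar days to 8 May 2025 gives 24 June 2025, which is the date payment becomes effective.

24 June 2025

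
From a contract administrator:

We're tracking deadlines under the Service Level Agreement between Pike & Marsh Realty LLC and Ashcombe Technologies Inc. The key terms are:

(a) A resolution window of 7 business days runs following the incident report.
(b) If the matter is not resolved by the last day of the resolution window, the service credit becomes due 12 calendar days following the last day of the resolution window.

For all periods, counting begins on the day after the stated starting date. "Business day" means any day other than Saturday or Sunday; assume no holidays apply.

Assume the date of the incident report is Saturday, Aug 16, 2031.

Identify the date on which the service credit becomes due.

Sep 7, 2031

The last day of the resolution window: counting 7 business days from Saturday, Aug 16, 2031 (Aug 18, Aug 19, Aug 20, Aug 21, Aug 22, Aug 25, Aug 26, skipping weekends) reaches Tuesday, Aug 26, 2031.
Adding 12 calendar days to Aug 26, 2031 gives Sep 7, 2031, which is the date on which the service credit becomes due.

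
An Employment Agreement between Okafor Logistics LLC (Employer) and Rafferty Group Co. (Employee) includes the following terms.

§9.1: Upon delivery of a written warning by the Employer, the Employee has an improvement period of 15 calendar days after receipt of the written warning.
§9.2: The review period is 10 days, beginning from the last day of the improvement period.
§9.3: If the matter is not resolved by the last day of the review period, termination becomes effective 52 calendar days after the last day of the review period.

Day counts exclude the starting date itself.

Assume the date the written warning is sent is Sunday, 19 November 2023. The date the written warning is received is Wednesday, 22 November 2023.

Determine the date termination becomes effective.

The last day of the improvement period: 15 calendar days after 22 November 2023 is 7 December 2023.
Adding 10 calendar days to 7 December 2023 gives 17 December 2023, which is the last day of the review period.
The date termination becomes effective: 17 December 2023 + 52 days = 7 February 2024.

7 February 2024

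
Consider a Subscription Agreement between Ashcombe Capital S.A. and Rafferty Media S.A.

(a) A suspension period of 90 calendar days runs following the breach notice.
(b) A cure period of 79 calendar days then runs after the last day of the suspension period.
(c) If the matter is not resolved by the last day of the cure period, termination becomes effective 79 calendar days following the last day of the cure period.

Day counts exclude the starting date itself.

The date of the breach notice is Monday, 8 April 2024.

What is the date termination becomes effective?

12 December 2024

The last day of the suspension period: 90 calendar days after 8 April 2024 is 7 July 2024.
The last day of the cure period: 7 July 2024 + 79 days = 24 September 2024.
The date termination becomes effective: 24 September 2024 + 79 days = 12 December 2024.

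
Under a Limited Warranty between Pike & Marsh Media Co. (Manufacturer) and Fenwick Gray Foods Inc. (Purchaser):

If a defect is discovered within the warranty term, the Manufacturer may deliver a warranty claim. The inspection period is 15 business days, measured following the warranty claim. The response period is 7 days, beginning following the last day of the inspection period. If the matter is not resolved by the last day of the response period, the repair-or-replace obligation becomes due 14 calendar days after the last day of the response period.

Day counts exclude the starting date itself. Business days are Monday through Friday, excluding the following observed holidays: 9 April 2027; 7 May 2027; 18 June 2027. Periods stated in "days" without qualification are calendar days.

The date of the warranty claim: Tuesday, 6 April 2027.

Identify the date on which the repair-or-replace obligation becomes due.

The last day of the inspection period: counting 15 business days from Tuesday, 6 April 2027 (Apr 7, Apr 8, Apr 12, Apr 13, …, Apr 26, Apr 27, Apr 28, skipping weekends and the listed holiday on Apr 9) reaches Wednesday, 28 April 2027.
The last day of the response period: 28 April 2027 + 7 days = 5 May 2027.
The date on which the repair-or-replace obligation becomes due: 5 May 2027 + 14 days = 19 May 2027.

19 May 2027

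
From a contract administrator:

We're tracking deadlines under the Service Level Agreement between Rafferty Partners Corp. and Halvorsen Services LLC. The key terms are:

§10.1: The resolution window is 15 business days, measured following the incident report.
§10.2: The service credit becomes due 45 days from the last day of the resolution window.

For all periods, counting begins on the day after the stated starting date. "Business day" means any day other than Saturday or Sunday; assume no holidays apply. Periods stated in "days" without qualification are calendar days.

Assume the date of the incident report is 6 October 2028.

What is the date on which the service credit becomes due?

The last day of the resolution window: 15 business days after Friday, 6 October 2028, skipping weekends — Oct 9, Oct 10, Oct 11, Oct 12, …, Oct 25, Oct 26, Oct 27 — lands on Friday, 27 October 2028.
The date on which the service credit becomes due: 45 calendar days after 27 October 2028 is 11 December 2028.

11 December 2028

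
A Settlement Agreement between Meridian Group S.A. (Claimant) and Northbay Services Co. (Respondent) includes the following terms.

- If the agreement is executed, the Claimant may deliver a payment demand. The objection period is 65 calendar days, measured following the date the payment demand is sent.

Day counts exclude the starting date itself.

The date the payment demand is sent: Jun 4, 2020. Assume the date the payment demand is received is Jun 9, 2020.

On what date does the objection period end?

Aug 8, 2020

The last day of the objection period: Jun 4, 2020 + 65 days = Aug 8, 2020.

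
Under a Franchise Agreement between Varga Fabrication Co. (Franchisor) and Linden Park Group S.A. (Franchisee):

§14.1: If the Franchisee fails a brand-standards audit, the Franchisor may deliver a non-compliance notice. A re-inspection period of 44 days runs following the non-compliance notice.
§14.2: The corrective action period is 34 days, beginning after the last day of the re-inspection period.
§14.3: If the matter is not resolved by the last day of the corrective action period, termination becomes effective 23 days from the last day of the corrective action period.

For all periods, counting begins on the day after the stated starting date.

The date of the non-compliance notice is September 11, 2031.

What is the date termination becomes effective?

December 21, 2031

The last day of the re-inspection period: September 11, 2031 + 44 days = October 25, 2031.
The last day of the corrective action period: October 25, 2031 + 34 days = November 28, 2031.
The date termination becomes effective: 23 calendar days after November 28, 2031 is December 21, 2031.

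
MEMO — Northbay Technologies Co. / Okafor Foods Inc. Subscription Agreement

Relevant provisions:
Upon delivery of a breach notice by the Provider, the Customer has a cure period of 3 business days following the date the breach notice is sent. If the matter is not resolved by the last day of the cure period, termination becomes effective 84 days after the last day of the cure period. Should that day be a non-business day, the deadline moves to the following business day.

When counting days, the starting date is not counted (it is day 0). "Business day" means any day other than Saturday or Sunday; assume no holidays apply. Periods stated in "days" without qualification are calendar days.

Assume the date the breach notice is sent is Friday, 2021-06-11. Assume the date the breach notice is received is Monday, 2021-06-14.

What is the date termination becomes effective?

The last day of the cure period: counting 3 business days from Friday, 2021-06-11 (Jun 14, Jun 15, Jun 16, skipping weekends) reaches Wednesday, 2021-06-16.
The date termination becomes effective: 2021-06-16 + 84 days = 2021-09-08. 2021-09-08 is a Wednesday, so no roll-forward applies.

2021-09-08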